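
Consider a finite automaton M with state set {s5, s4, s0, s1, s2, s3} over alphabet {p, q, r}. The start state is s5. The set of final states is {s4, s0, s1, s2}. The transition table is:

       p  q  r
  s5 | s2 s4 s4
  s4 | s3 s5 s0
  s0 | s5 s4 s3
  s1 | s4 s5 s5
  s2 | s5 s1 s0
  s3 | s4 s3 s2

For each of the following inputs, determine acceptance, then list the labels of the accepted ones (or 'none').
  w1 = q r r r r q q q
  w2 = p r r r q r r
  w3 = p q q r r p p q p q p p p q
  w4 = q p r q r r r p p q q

w1, w2, w3

w1: Trace: s5 -q-> s4 -r-> s0 -r-> s3 -r-> s2 -r-> s0 -q-> s4 -q-> s5 -q-> s4  → end s4, accepted
w2: Trace: s5 -p-> s2 -r-> s0 -r-> s3 -r-> s2 -q-> s1 -r-> s5 -r-> s4  → end s4, accepted
w3: Trace: s5 -p-> s2 -q-> s1 -q-> s5 -r-> s4 -r-> s0 -p-> s5 -p-> s2 -q-> s1 -p-> s4 -q-> s5 -p-> s2 -p-> s5 -p-> s2 -q-> s1  → end s1, accepted
w4: Trace: s5 -q-> s4 -p-> s3 -r-> s2 -q-> s1 -r-> s5 -r-> s4 -r-> s0 -p-> s5 -p-> s2 -q-> s1 -q-> s5  → end s5, rejected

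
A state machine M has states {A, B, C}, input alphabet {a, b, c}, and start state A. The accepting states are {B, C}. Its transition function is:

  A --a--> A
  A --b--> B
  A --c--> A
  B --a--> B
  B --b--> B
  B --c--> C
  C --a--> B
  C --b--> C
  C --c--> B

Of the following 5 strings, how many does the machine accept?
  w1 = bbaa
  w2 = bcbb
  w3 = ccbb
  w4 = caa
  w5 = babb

4

w1: A → B → B → B → B  → end B, accepted
w2: A → B → C → C → C  → end C, accepted
w3: A → A → A → B → B  → end B, accepted
w4: A → A → A → A  → end A, rejected
w5: A → B → B → B → B  → end B, accepted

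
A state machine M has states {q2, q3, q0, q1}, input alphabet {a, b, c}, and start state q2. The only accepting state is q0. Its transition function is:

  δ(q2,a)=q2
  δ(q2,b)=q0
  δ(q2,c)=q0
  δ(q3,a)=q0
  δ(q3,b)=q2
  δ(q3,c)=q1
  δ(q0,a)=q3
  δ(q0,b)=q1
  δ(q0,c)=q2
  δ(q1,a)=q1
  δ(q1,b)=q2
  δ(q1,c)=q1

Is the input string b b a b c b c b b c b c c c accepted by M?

q2 → q0 → q1 → q1 → q2 → q0 → q1 → q1 → q2 → q0 → q2 → q0 → q2 → q0 → q2
End state q2 is not accepting.

No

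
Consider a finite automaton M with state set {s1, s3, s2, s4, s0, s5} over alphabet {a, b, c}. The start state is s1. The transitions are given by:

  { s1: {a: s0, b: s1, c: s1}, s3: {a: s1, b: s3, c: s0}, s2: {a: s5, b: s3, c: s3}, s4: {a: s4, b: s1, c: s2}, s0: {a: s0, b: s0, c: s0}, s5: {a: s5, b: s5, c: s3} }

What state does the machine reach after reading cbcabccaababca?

s0

s1 → s1 → s1 → s1 → s0 → s0 → s0 → s0 → s0 → s0 → s0 → s0 → s0 → s0 → s0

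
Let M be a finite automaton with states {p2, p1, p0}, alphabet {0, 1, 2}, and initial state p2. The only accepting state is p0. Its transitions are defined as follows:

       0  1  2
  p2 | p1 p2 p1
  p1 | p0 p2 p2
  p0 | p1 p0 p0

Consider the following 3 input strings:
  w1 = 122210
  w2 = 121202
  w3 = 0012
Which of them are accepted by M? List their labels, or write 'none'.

w2, w3

w1:
  start at p2
  read '1': p2 → p2
  read '2': p2 → p1
  read '2': p1 → p2
  read '2': p2 → p1
  read '1': p1 → p2
  read '0': p2 → p1
  end p1, rejected
w2:
  start at p2
  read '1': p2 → p2
  read '2': p2 → p1
  read '1': p1 → p2
  read '2': p2 → p1
  read '0': p1 → p0
  read '2': p0 → p0
  end p0, accepted
w3:
  start at p2
  read '0': p2 → p1
  read '0': p1 → p0
  read '1': p0 → p0
  read '2': p0 → p0
  end p0, accepted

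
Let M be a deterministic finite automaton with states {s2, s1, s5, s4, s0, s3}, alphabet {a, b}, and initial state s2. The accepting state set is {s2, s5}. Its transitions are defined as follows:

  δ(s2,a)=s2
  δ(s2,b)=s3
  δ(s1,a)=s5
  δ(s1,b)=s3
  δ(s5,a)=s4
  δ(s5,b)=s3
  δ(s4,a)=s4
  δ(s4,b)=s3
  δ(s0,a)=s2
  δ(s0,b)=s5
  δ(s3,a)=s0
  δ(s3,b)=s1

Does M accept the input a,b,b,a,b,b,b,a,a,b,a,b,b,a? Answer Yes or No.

Trace: s2 -a-> s2 -b-> s3 -b-> s1 -a-> s5 -b-> s3 -b-> s1 -b-> s3 -a-> s0 -a-> s2 -b-> s3 -a-> s0 -b-> s5 -b-> s3 -a-> s0
End state s0 is not accepting.

No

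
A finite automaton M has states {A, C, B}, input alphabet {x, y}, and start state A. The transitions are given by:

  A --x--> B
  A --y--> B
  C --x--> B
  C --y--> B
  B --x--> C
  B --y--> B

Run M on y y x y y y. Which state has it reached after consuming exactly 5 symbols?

A → B → B → C → B → B
After 5 symbols: B.

B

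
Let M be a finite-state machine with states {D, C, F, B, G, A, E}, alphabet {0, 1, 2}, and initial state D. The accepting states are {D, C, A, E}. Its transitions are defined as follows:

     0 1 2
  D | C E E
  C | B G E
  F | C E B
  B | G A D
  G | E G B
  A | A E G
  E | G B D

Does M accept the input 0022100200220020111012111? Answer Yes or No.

Trace: D -0-> C -0-> B -2-> D -2-> E -1-> B -0-> G -0-> E -2-> D -0-> C -0-> B -2-> D -2-> E -0-> G -0-> E -2-> D -0-> C -1-> G -1-> G -1-> G -0-> E -1-> B -2-> D -1-> E -1-> B -1-> A
End state A is accepting.

Yes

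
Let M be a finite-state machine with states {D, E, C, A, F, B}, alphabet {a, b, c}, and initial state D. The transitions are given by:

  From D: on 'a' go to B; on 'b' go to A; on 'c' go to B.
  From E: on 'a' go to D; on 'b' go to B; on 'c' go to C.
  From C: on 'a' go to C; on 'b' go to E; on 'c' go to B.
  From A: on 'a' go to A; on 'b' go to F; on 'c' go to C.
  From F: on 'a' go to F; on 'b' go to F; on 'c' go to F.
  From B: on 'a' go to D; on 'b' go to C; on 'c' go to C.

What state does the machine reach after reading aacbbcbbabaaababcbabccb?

F

D → B → D → B → C → E → C → E → B → D → A → A → A → A → F → F → F → F → F → F → F → F → F → F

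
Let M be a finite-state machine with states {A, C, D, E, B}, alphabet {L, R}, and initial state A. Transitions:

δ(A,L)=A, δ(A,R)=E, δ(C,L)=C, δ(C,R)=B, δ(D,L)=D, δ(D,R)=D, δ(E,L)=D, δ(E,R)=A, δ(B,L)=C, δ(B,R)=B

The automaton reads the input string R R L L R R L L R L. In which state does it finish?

start at A
read 'R': A → E
read 'R': E → A
read 'L': A → A
read 'L': A → A
read 'R': A → E
read 'R': E → A
read 'L': A → A
read 'L': A → A
read 'R': A → E
read 'L': E → D

D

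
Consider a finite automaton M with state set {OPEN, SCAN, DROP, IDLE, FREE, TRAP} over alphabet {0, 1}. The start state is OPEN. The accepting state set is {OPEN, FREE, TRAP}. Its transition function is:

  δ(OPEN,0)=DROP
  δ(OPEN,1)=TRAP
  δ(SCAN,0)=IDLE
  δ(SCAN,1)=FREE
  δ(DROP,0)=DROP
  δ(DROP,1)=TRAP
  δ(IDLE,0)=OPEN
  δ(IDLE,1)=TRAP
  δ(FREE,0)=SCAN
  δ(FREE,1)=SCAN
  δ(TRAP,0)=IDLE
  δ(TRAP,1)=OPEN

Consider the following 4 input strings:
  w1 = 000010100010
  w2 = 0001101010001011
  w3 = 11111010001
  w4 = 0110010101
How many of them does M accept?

3

w1: OPEN → DROP → DROP → DROP → DROP → TRAP → IDLE → TRAP → IDLE → OPEN → DROP → TRAP → IDLE  → end IDLE, rejected
w2: OPEN → DROP → DROP → DROP → TRAP → OPEN → DROP → TRAP → IDLE → TRAP → IDLE → OPEN → DROP → TRAP → IDLE → TRAP → OPEN  → end OPEN, accepted
w3: OPEN → TRAP → OPEN → TRAP → OPEN → TRAP → IDLE → TRAP → IDLE → OPEN → DROP → TRAP  → end TRAP, accepted
w4: OPEN → DROP → TRAP → OPEN → DROP → DROP → TRAP → IDLE → TRAP → IDLE → TRAP  → end TRAP, accepted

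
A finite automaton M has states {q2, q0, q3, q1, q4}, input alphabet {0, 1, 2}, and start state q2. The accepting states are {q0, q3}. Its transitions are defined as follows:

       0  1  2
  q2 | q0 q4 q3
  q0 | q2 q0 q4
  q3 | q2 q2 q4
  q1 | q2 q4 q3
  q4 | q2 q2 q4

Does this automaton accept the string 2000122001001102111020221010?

No

q2 → q3 → q2 → q0 → q2 → q4 → q4 → q4 → q2 → q0 → q0 → q2 → q0 → q0 → q0 → q2 → q3 → q2 → q4 → q2 → q0 → q4 → q2 → q3 → q4 → q2 → q0 → q0 → q2
End state q2 is not accepting.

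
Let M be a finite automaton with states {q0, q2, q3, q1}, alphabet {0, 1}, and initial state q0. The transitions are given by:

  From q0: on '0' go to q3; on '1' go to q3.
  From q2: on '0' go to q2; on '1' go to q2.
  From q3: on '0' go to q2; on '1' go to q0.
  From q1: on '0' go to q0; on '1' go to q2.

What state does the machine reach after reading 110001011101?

start at q0
read '1': q0 → q3
read '1': q3 → q0
read '0': q0 → q3
read '0': q3 → q2
read '0': q2 → q2
read '1': q2 → q2
read '0': q2 → q2
read '1': q2 → q2
read '1': q2 → q2
read '1': q2 → q2
read '0': q2 → q2
read '1': q2 → q2

q2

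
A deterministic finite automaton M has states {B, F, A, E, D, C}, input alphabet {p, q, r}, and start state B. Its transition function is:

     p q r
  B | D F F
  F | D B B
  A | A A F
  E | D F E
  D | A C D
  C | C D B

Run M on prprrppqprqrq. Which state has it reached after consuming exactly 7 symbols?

B → D → D → A → F → B → D → A
After 7 symbols: A.

A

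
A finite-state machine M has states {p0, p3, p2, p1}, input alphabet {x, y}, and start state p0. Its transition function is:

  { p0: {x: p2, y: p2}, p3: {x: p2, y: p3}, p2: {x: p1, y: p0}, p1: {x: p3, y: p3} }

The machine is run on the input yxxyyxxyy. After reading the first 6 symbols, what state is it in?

p2

p0 → p2 → p1 → p3 → p3 → p3 → p2
After 6 symbols: p2.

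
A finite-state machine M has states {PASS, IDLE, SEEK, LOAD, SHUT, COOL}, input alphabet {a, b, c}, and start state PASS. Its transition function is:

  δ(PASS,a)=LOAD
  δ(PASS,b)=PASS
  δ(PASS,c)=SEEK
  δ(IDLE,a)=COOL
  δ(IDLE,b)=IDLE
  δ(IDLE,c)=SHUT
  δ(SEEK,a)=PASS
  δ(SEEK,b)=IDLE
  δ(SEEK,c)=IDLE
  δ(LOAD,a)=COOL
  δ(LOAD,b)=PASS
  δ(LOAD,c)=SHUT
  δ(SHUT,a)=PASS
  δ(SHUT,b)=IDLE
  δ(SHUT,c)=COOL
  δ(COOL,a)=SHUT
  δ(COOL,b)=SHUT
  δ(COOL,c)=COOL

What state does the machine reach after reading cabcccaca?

PASS

PASS → SEEK → PASS → PASS → SEEK → IDLE → SHUT → PASS → SEEK → PASS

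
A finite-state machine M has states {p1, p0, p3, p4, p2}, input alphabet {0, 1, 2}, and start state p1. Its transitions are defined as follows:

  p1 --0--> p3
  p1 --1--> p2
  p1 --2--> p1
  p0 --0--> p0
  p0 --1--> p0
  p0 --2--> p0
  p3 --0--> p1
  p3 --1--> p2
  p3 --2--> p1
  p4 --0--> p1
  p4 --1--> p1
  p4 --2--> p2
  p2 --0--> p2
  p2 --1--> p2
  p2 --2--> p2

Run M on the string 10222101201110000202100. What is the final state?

p2

p1 → p2 → p2 → p2 → p2 → p2 → p2 → p2 → p2 → p2 → p2 → p2 → p2 → p2 → p2 → p2 → p2 → p2 → p2 → p2 → p2 → p2 → p2 → p2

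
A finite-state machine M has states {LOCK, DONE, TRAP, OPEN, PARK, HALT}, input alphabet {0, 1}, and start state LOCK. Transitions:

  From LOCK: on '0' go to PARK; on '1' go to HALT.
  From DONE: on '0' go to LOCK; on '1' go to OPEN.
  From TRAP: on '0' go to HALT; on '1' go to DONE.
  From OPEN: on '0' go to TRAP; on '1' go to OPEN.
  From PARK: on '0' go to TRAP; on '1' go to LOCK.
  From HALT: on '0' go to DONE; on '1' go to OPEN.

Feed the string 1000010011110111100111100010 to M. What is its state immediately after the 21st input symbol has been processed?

OPEN

Trace: LOCK -1-> HALT -0-> DONE -0-> LOCK -0-> PARK -0-> TRAP -1-> DONE -0-> LOCK -0-> PARK -1-> LOCK -1-> HALT -1-> OPEN -1-> OPEN -0-> TRAP -1-> DONE -1-> OPEN -1-> OPEN -1-> OPEN -0-> TRAP -0-> HALT -1-> OPEN -1-> OPEN
After 21 symbols: OPEN.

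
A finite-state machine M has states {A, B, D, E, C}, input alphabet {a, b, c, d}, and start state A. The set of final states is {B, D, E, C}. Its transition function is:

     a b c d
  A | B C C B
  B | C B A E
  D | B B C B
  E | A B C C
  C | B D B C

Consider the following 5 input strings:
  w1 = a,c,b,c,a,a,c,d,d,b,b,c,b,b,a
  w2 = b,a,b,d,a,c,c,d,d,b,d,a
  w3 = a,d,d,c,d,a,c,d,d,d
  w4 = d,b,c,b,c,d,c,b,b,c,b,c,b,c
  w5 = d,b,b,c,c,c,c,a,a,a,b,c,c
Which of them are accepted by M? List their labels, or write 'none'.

w1: Trace: A -a-> B -c-> A -b-> C -c-> B -a-> C -a-> B -c-> A -d-> B -d-> E -b-> B -b-> B -c-> A -b-> C -b-> D -a-> B  → end B, accepted
w2: Trace: A -b-> C -a-> B -b-> B -d-> E -a-> A -c-> C -c-> B -d-> E -d-> C -b-> D -d-> B -a-> C  → end C, accepted
w3: Trace: A -a-> B -d-> E -d-> C -c-> B -d-> E -a-> A -c-> C -d-> C -d-> C -d-> C  → end C, accepted
w4: Trace: A -d-> B -b-> B -c-> A -b-> C -c-> B -d-> E -c-> C -b-> D -b-> B -c-> A -b-> C -c-> B -b-> B -c-> A  → end A, rejected
w5: Trace: A -d-> B -b-> B -b-> B -c-> A -c-> C -c-> B -c-> A -a-> B -a-> C -a-> B -b-> B -c-> A -c-> C  → end C, accepted

w1, w2, w3, w5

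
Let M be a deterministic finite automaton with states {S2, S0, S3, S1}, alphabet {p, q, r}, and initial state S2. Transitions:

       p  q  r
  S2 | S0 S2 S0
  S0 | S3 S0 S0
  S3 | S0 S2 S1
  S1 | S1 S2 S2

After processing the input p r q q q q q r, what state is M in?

S0

S2 → S0 → S0 → S0 → S0 → S0 → S0 → S0 → S0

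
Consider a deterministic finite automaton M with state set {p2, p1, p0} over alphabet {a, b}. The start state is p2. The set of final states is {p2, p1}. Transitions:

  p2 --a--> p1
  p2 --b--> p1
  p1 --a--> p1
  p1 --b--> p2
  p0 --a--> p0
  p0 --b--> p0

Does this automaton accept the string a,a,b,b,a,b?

p2 → p1 → p1 → p2 → p1 → p1 → p2
End state p2 is accepting.

Yes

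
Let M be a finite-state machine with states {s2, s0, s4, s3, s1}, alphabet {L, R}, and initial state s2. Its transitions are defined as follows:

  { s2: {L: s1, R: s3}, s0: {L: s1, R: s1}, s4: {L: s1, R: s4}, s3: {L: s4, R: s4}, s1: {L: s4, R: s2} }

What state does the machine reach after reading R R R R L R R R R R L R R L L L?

start at s2
read 'R': s2 → s3
read 'R': s3 → s4
read 'R': s4 → s4
read 'R': s4 → s4
read 'L': s4 → s1
read 'R': s1 → s2
read 'R': s2 → s3
read 'R': s3 → s4
read 'R': s4 → s4
read 'R': s4 → s4
read 'L': s4 → s1
read 'R': s1 → s2
read 'R': s2 → s3
read 'L': s3 → s4
read 'L': s4 → s1
read 'L': s1 → s4

s4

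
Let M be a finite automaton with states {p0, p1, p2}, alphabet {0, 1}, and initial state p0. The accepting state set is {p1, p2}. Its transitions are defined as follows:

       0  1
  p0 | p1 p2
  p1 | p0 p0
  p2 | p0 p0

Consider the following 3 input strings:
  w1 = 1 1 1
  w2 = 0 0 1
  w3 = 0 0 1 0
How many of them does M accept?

2

w1:
  start at p0
  read '1': p0 → p2
  read '1': p2 → p0
  read '1': p0 → p2
  end p2, accepted
w2:
  start at p0
  read '0': p0 → p1
  read '0': p1 → p0
  read '1': p0 → p2
  end p2, accepted
w3:
  start at p0
  read '0': p0 → p1
  read '0': p1 → p0
  read '1': p0 → p2
  read '0': p2 → p0
  end p0, rejected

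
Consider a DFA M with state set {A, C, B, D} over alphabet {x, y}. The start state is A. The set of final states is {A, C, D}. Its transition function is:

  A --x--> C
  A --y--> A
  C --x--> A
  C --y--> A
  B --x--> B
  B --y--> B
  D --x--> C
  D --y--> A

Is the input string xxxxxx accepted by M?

Yes

start at A
read 'x': A → C
read 'x': C → A
read 'x': A → C
read 'x': C → A
read 'x': A → C
read 'x': C → A
End state A is accepting.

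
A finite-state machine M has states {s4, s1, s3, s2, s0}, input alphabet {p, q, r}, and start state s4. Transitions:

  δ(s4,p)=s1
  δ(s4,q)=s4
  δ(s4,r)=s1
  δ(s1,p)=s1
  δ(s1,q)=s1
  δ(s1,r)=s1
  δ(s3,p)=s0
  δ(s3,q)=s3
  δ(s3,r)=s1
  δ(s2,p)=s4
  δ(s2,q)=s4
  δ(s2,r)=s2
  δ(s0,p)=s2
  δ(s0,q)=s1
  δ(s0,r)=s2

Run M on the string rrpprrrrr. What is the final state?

s1

Trace: s4 -r-> s1 -r-> s1 -p-> s1 -p-> s1 -r-> s1 -r-> s1 -r-> s1 -r-> s1 -r-> s1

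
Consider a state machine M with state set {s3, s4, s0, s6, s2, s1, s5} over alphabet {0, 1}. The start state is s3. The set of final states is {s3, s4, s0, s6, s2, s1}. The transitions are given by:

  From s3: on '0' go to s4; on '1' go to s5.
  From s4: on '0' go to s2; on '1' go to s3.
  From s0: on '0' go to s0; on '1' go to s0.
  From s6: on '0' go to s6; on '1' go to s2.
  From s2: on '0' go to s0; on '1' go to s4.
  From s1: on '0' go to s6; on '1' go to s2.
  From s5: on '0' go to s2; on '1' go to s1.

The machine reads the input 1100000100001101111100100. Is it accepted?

start at s3
read '1': s3 → s5
read '1': s5 → s1
read '0': s1 → s6
read '0': s6 → s6
read '0': s6 → s6
read '0': s6 → s6
read '0': s6 → s6
read '1': s6 → s2
read '0': s2 → s0
read '0': s0 → s0
read '0': s0 → s0
read '0': s0 → s0
read '1': s0 → s0
read '1': s0 → s0
read '0': s0 → s0
read '1': s0 → s0
read '1': s0 → s0
read '1': s0 → s0
read '1': s0 → s0
read '1': s0 → s0
read '0': s0 → s0
read '0': s0 → s0
read '1': s0 → s0
read '0': s0 → s0
read '0': s0 → s0
End state s0 is accepting.

Yes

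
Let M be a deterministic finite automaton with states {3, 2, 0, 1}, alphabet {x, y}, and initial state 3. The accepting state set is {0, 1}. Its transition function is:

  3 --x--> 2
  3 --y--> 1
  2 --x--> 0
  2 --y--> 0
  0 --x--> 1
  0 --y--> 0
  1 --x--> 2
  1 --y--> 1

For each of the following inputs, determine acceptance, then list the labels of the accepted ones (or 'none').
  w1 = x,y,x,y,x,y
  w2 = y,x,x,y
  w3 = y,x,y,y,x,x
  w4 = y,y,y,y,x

w1, w2

w1:
  start at 3
  read 'x': 3 → 2
  read 'y': 2 → 0
  read 'x': 0 → 1
  read 'y': 1 → 1
  read 'x': 1 → 2
  read 'y': 2 → 0
  end 0, accepted
w2:
  start at 3
  read 'y': 3 → 1
  read 'x': 1 → 2
  read 'x': 2 → 0
  read 'y': 0 → 0
  end 0, accepted
w3:
  start at 3
  read 'y': 3 → 1
  read 'x': 1 → 2
  read 'y': 2 → 0
  read 'y': 0 → 0
  read 'x': 0 → 1
  read 'x': 1 → 2
  end 2, rejected
w4:
  start at 3
  read 'y': 3 → 1
  read 'y': 1 → 1
  read 'y': 1 → 1
  read 'y': 1 → 1
  read 'x': 1 → 2
  end 2, rejected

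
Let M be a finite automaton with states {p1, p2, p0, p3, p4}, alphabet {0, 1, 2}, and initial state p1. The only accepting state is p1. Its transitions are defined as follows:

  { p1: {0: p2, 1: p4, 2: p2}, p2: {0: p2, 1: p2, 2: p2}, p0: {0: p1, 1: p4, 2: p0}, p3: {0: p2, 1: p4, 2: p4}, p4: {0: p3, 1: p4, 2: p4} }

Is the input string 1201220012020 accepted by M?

No

p1 → p4 → p4 → p3 → p4 → p4 → p4 → p3 → p2 → p2 → p2 → p2 → p2 → p2
End state p2 is not accepting.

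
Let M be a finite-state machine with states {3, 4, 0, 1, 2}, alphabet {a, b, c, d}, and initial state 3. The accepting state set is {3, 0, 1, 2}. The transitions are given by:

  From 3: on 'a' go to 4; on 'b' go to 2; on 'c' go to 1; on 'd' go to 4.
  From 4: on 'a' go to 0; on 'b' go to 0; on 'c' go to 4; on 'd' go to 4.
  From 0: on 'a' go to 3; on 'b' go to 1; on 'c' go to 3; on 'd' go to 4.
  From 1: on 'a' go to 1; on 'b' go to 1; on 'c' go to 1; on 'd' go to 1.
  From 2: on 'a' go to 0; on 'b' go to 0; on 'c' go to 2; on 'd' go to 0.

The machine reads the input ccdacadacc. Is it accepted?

start at 3
read 'c': 3 → 1
read 'c': 1 → 1
read 'd': 1 → 1
read 'a': 1 → 1
read 'c': 1 → 1
read 'a': 1 → 1
read 'd': 1 → 1
read 'a': 1 → 1
read 'c': 1 → 1
read 'c': 1 → 1
End state 1 is accepting.

Yes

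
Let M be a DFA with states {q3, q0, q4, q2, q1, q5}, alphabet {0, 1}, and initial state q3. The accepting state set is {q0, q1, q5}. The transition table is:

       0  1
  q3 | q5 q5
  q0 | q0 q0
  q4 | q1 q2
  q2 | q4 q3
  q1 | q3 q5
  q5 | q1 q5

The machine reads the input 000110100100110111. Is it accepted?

Yes

q3 → q5 → q1 → q3 → q5 → q5 → q1 → q5 → q1 → q3 → q5 → q1 → q3 → q5 → q5 → q1 → q5 → q5 → q5
End state q5 is accepting.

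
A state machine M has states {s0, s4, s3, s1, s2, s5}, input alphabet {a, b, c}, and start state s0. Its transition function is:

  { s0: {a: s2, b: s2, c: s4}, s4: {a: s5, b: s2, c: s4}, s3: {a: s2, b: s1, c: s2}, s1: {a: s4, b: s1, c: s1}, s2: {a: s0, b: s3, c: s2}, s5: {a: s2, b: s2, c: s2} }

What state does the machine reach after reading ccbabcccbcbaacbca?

Trace: s0 -c-> s4 -c-> s4 -b-> s2 -a-> s0 -b-> s2 -c-> s2 -c-> s2 -c-> s2 -b-> s3 -c-> s2 -b-> s3 -a-> s2 -a-> s0 -c-> s4 -b-> s2 -c-> s2 -a-> s0

s0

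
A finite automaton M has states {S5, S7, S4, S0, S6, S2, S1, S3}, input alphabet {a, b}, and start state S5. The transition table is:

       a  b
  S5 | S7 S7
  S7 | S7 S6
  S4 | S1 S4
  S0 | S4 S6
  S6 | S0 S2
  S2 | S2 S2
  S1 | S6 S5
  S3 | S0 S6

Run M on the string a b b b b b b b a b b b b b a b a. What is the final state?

S2

start at S5
read 'a': S5 → S7
read 'b': S7 → S6
read 'b': S6 → S2
read 'b': S2 → S2
read 'b': S2 → S2
read 'b': S2 → S2
read 'b': S2 → S2
read 'b': S2 → S2
read 'a': S2 → S2
read 'b': S2 → S2
read 'b': S2 → S2
read 'b': S2 → S2
read 'b': S2 → S2
read 'b': S2 → S2
read 'a': S2 → S2
read 'b': S2 → S2
read 'a': S2 → S2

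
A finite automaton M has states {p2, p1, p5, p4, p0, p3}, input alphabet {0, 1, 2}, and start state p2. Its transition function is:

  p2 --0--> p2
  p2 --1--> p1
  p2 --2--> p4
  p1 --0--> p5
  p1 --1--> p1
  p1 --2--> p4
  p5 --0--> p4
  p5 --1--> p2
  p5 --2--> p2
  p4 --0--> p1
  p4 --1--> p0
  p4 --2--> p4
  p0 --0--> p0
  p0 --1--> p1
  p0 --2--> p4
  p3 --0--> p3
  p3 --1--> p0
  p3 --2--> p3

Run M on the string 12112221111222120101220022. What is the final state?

p2 → p1 → p4 → p0 → p1 → p4 → p4 → p4 → p0 → p1 → p1 → p1 → p4 → p4 → p4 → p0 → p4 → p1 → p1 → p5 → p2 → p4 → p4 → p1 → p5 → p2 → p4

p4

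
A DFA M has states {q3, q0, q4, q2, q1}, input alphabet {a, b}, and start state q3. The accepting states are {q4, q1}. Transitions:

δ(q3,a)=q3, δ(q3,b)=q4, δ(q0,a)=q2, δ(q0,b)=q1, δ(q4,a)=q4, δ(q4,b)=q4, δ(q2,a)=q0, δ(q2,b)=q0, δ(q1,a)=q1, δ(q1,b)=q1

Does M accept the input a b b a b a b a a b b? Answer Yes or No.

Trace: q3 -a-> q3 -b-> q4 -b-> q4 -a-> q4 -b-> q4 -a-> q4 -b-> q4 -a-> q4 -a-> q4 -b-> q4 -b-> q4
End state q4 is accepting.

Yes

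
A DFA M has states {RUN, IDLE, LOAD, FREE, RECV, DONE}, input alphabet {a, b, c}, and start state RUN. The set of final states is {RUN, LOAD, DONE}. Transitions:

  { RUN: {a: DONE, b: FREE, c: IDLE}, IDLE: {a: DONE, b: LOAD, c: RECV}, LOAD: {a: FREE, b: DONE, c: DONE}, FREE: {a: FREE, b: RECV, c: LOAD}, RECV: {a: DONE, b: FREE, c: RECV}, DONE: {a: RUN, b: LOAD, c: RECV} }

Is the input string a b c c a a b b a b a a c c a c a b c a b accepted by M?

No

RUN → DONE → LOAD → DONE → RECV → DONE → RUN → FREE → RECV → DONE → LOAD → FREE → FREE → LOAD → DONE → RUN → IDLE → DONE → LOAD → DONE → RUN → FREE
End state FREE is not accepting.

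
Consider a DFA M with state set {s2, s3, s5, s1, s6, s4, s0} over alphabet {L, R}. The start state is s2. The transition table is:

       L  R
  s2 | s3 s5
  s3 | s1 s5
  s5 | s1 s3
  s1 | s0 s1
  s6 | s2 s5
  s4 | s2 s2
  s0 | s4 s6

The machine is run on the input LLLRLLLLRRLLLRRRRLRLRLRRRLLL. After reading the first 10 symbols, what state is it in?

Trace: s2 -L-> s3 -L-> s1 -L-> s0 -R-> s6 -L-> s2 -L-> s3 -L-> s1 -L-> s0 -R-> s6 -R-> s5
After 10 symbols: s5.

s5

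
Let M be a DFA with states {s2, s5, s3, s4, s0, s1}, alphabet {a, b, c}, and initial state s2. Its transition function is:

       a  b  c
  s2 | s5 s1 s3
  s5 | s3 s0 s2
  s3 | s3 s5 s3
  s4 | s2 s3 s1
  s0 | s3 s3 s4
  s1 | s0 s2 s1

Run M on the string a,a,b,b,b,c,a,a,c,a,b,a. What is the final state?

Trace: s2 -a-> s5 -a-> s3 -b-> s5 -b-> s0 -b-> s3 -c-> s3 -a-> s3 -a-> s3 -c-> s3 -a-> s3 -b-> s5 -a-> s3

s3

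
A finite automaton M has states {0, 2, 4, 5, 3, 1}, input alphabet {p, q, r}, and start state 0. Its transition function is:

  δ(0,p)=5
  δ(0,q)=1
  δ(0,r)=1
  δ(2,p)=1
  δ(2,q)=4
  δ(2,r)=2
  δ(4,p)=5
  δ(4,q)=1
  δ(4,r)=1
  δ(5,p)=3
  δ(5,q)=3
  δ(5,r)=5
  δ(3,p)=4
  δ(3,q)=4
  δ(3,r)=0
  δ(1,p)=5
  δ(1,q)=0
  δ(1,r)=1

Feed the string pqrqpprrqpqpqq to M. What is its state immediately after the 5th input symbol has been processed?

Trace: 0 -p-> 5 -q-> 3 -r-> 0 -q-> 1 -p-> 5
After 5 symbols: 5.

5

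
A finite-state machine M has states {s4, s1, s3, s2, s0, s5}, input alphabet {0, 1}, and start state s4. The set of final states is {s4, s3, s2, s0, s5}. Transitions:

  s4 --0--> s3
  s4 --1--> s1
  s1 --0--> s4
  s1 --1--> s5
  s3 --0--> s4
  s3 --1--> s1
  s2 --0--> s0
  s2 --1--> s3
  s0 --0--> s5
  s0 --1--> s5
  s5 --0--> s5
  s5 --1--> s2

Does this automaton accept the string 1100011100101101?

Yes

Trace: s4 -1-> s1 -1-> s5 -0-> s5 -0-> s5 -0-> s5 -1-> s2 -1-> s3 -1-> s1 -0-> s4 -0-> s3 -1-> s1 -0-> s4 -1-> s1 -1-> s5 -0-> s5 -1-> s2
End state s2 is accepting.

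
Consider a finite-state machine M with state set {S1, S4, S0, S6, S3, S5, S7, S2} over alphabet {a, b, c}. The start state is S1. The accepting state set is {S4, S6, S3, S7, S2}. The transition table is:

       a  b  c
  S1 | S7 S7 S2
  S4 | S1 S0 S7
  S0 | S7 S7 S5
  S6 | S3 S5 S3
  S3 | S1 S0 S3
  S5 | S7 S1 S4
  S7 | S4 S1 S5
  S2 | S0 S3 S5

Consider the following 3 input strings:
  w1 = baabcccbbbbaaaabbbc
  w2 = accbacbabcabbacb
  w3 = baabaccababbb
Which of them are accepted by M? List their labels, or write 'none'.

w1

w1:
  start at S1
  read 'b': S1 → S7
  read 'a': S7 → S4
  read 'a': S4 → S1
  read 'b': S1 → S7
  read 'c': S7 → S5
  read 'c': S5 → S4
  read 'c': S4 → S7
  read 'b': S7 → S1
  read 'b': S1 → S7
  read 'b': S7 → S1
  read 'b': S1 → S7
  read 'a': S7 → S4
  read 'a': S4 → S1
  read 'a': S1 → S7
  read 'a': S7 → S4
  read 'b': S4 → S0
  read 'b': S0 → S7
  read 'b': S7 → S1
  read 'c': S1 → S2
  end S2, accepted
w2:
  start at S1
  read 'a': S1 → S7
  read 'c': S7 → S5
  read 'c': S5 → S4
  read 'b': S4 → S0
  read 'a': S0 → S7
  read 'c': S7 → S5
  read 'b': S5 → S1
  read 'a': S1 → S7
  read 'b': S7 → S1
  read 'c': S1 → S2
  read 'a': S2 → S0
  read 'b': S0 → S7
  read 'b': S7 → S1
  read 'a': S1 → S7
  read 'c': S7 → S5
  read 'b': S5 → S1
  end S1, rejected
w3:
  start at S1
  read 'b': S1 → S7
  read 'a': S7 → S4
  read 'a': S4 → S1
  read 'b': S1 → S7
  read 'a': S7 → S4
  read 'c': S4 → S7
  read 'c': S7 → S5
  read 'a': S5 → S7
  read 'b': S7 → S1
  read 'a': S1 → S7
  read 'b': S7 → S1
  read 'b': S1 → S7
  read 'b': S7 → S1
  end S1, rejected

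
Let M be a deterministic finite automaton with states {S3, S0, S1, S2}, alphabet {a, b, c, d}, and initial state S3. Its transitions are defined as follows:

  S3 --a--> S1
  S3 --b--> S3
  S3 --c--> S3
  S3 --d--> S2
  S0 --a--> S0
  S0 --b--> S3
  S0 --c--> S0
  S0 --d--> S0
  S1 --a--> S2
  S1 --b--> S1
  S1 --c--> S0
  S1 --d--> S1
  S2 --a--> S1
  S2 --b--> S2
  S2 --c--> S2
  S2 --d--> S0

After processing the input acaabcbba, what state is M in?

S3 → S1 → S0 → S0 → S0 → S3 → S3 → S3 → S3 → S1

S1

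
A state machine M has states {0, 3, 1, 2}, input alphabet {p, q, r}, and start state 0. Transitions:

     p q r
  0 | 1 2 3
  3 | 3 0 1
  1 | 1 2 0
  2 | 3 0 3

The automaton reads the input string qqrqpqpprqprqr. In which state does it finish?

3

0 → 2 → 0 → 3 → 0 → 1 → 2 → 3 → 3 → 1 → 2 → 3 → 1 → 2 → 3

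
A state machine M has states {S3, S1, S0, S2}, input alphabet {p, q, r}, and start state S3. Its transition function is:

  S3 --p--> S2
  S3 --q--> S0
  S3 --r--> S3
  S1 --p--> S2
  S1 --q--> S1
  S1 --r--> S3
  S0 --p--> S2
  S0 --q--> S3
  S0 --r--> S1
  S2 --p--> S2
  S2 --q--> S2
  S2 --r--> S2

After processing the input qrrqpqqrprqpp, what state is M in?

Trace: S3 -q-> S0 -r-> S1 -r-> S3 -q-> S0 -p-> S2 -q-> S2 -q-> S2 -r-> S2 -p-> S2 -r-> S2 -q-> S2 -p-> S2 -p-> S2

S2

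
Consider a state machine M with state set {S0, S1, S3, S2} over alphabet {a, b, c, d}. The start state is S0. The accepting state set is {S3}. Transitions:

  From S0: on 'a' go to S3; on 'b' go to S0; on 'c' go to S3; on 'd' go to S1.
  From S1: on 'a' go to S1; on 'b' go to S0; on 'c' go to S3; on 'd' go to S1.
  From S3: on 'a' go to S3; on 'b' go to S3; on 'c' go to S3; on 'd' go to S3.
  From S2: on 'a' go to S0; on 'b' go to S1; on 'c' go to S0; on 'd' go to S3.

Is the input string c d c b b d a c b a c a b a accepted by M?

Yes

start at S0
read 'c': S0 → S3
read 'd': S3 → S3
read 'c': S3 → S3
read 'b': S3 → S3
read 'b': S3 → S3
read 'd': S3 → S3
read 'a': S3 → S3
read 'c': S3 → S3
read 'b': S3 → S3
read 'a': S3 → S3
read 'c': S3 → S3
read 'a': S3 → S3
read 'b': S3 → S3
read 'a': S3 → S3
End state S3 is accepting.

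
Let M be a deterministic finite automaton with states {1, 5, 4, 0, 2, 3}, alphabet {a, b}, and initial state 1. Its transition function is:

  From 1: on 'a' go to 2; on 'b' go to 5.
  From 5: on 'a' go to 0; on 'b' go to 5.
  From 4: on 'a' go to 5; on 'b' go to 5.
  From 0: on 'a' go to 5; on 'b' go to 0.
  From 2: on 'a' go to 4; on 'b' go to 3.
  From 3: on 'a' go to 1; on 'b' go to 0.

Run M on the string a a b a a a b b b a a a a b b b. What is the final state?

0

1 → 2 → 4 → 5 → 0 → 5 → 0 → 0 → 0 → 0 → 5 → 0 → 5 → 0 → 0 → 0 → 0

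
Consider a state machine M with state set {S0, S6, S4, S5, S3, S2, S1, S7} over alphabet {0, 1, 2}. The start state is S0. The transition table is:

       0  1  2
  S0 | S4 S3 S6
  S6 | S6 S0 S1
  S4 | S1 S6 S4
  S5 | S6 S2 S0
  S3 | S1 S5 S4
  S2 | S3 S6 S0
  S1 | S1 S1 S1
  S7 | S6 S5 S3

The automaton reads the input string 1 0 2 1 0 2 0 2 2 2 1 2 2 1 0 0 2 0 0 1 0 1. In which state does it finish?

start at S0
read '1': S0 → S3
read '0': S3 → S1
read '2': S1 → S1
read '1': S1 → S1
read '0': S1 → S1
read '2': S1 → S1
read '0': S1 → S1
read '2': S1 → S1
read '2': S1 → S1
read '2': S1 → S1
read '1': S1 → S1
read '2': S1 → S1
read '2': S1 → S1
read '1': S1 → S1
read '0': S1 → S1
read '0': S1 → S1
read '2': S1 → S1
read '0': S1 → S1
read '0': S1 → S1
read '1': S1 → S1
read '0': S1 → S1
read '1': S1 → S1

S1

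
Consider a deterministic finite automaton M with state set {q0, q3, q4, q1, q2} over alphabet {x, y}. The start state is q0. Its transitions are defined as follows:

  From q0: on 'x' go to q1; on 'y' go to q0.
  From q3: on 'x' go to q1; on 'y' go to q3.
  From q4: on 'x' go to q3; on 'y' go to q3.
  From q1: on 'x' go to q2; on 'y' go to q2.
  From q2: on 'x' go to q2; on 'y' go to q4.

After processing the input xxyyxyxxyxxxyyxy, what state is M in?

q2

Trace: q0 -x-> q1 -x-> q2 -y-> q4 -y-> q3 -x-> q1 -y-> q2 -x-> q2 -x-> q2 -y-> q4 -x-> q3 -x-> q1 -x-> q2 -y-> q4 -y-> q3 -x-> q1 -y-> q2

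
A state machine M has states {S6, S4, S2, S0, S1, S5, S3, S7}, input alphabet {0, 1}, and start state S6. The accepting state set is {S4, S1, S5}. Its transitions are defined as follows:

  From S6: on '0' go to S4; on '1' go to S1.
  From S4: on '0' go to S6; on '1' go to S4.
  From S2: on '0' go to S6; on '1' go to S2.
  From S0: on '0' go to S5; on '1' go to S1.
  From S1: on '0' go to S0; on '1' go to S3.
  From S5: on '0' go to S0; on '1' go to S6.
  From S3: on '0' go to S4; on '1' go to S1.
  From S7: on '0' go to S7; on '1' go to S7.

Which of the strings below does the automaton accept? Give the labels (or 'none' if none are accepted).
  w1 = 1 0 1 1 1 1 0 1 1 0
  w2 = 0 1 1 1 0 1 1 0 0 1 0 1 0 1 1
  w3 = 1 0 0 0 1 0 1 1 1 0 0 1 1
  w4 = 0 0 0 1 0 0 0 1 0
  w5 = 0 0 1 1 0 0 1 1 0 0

w1: S6 → S1 → S0 → S1 → S3 → S1 → S3 → S4 → S4 → S4 → S6  → end S6, rejected
w2: S6 → S4 → S4 → S4 → S4 → S6 → S1 → S3 → S4 → S6 → S1 → S0 → S1 → S0 → S1 → S3  → end S3, rejected
w3: S6 → S1 → S0 → S5 → S0 → S1 → S0 → S1 → S3 → S1 → S0 → S5 → S6 → S1  → end S1, accepted
w4: S6 → S4 → S6 → S4 → S4 → S6 → S4 → S6 → S1 → S0  → end S0, rejected
w5: S6 → S4 → S6 → S1 → S3 → S4 → S6 → S1 → S3 → S4 → S6  → end S6, rejected

w3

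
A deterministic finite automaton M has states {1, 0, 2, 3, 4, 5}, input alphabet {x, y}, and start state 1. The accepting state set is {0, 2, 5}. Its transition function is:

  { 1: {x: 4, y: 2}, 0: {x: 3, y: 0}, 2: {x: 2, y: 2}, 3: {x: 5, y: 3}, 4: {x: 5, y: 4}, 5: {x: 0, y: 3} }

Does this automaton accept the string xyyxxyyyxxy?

1 → 4 → 4 → 4 → 5 → 0 → 0 → 0 → 0 → 3 → 5 → 3
End state 3 is not accepting.

No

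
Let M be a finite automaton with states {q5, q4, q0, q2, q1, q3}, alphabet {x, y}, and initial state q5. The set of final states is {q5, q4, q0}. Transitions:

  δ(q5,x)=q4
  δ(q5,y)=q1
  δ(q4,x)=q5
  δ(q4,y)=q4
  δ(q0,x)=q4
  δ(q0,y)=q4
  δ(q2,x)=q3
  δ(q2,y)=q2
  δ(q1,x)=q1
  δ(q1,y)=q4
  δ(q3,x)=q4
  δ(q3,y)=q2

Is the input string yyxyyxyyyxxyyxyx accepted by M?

No

Trace: q5 -y-> q1 -y-> q4 -x-> q5 -y-> q1 -y-> q4 -x-> q5 -y-> q1 -y-> q4 -y-> q4 -x-> q5 -x-> q4 -y-> q4 -y-> q4 -x-> q5 -y-> q1 -x-> q1
End state q1 is not accepting.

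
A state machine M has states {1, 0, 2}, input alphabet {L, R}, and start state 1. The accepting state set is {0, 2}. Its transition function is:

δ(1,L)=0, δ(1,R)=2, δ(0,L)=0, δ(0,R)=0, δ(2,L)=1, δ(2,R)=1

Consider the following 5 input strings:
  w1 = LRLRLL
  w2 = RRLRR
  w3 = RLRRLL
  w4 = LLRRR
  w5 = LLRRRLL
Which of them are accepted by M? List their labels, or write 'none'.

w1: 1 → 0 → 0 → 0 → 0 → 0 → 0  → end 0, accepted
w2: 1 → 2 → 1 → 0 → 0 → 0  → end 0, accepted
w3: 1 → 2 → 1 → 2 → 1 → 0 → 0  → end 0, accepted
w4: 1 → 0 → 0 → 0 → 0 → 0  → end 0, accepted
w5: 1 → 0 → 0 → 0 → 0 → 0 → 0 → 0  → end 0, accepted

w1, w2, w3, w4, w5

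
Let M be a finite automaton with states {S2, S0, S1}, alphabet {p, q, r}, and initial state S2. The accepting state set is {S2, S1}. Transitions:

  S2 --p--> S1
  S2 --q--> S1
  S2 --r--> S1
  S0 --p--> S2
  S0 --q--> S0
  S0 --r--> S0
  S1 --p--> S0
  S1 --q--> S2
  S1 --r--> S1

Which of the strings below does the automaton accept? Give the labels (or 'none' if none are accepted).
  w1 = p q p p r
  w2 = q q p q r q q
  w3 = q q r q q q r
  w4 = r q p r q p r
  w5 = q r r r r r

w1: Trace: S2 -p-> S1 -q-> S2 -p-> S1 -p-> S0 -r-> S0  → end S0, rejected
w2: Trace: S2 -q-> S1 -q-> S2 -p-> S1 -q-> S2 -r-> S1 -q-> S2 -q-> S1  → end S1, accepted
w3: Trace: S2 -q-> S1 -q-> S2 -r-> S1 -q-> S2 -q-> S1 -q-> S2 -r-> S1  → end S1, accepted
w4: Trace: S2 -r-> S1 -q-> S2 -p-> S1 -r-> S1 -q-> S2 -p-> S1 -r-> S1  → end S1, accepted
w5: Trace: S2 -q-> S1 -r-> S1 -r-> S1 -r-> S1 -r-> S1 -r-> S1  → end S1, accepted

w2, w3, w4, w5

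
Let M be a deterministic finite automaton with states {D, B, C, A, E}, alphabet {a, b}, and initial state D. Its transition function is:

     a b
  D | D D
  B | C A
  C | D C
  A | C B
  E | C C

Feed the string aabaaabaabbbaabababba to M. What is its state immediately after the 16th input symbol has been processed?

D

start at D
read 'a': D → D
read 'a': D → D
read 'b': D → D
read 'a': D → D
read 'a': D → D
read 'a': D → D
read 'b': D → D
read 'a': D → D
read 'a': D → D
read 'b': D → D
read 'b': D → D
read 'b': D → D
read 'a': D → D
read 'a': D → D
read 'b': D → D
read 'a': D → D
After 16 symbols: D.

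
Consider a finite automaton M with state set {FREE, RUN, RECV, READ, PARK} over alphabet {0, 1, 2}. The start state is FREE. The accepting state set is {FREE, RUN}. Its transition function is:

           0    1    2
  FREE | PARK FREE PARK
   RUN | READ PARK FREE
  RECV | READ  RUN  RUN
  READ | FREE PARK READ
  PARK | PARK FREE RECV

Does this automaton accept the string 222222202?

start at FREE
read '2': FREE → PARK
read '2': PARK → RECV
read '2': RECV → RUN
read '2': RUN → FREE
read '2': FREE → PARK
read '2': PARK → RECV
read '2': RECV → RUN
read '0': RUN → READ
read '2': READ → READ
End state READ is not accepting.

No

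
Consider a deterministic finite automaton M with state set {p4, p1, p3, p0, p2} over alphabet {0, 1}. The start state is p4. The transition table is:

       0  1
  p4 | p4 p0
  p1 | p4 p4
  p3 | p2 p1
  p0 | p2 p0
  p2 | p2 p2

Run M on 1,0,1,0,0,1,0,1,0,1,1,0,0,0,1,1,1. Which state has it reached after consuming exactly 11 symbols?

p2

start at p4
read '1': p4 → p0
read '0': p0 → p2
read '1': p2 → p2
read '0': p2 → p2
read '0': p2 → p2
read '1': p2 → p2
read '0': p2 → p2
read '1': p2 → p2
read '0': p2 → p2
read '1': p2 → p2
read '1': p2 → p2
After 11 symbols: p2.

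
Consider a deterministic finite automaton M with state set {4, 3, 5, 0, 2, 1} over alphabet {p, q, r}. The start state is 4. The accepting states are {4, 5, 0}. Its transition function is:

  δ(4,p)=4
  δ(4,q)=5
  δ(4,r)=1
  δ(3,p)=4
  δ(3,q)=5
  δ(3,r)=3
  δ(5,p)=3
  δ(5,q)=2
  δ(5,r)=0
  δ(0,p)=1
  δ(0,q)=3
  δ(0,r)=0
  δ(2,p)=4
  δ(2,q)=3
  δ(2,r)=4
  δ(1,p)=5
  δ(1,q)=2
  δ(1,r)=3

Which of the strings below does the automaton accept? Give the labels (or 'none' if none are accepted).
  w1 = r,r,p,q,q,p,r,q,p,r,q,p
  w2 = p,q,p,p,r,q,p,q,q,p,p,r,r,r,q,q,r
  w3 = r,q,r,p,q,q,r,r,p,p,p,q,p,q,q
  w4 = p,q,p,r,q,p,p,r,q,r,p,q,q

w1:
  start at 4
  read 'r': 4 → 1
  read 'r': 1 → 3
  read 'p': 3 → 4
  read 'q': 4 → 5
  read 'q': 5 → 2
  read 'p': 2 → 4
  read 'r': 4 → 1
  read 'q': 1 → 2
  read 'p': 2 → 4
  read 'r': 4 → 1
  read 'q': 1 → 2
  read 'p': 2 → 4
  end 4, accepted
w2:
  start at 4
  read 'p': 4 → 4
  read 'q': 4 → 5
  read 'p': 5 → 3
  read 'p': 3 → 4
  read 'r': 4 → 1
  read 'q': 1 → 2
  read 'p': 2 → 4
  read 'q': 4 → 5
  read 'q': 5 → 2
  read 'p': 2 → 4
  read 'p': 4 → 4
  read 'r': 4 → 1
  read 'r': 1 → 3
  read 'r': 3 → 3
  read 'q': 3 → 5
  read 'q': 5 → 2
  read 'r': 2 → 4
  end 4, accepted
w3:
  start at 4
  read 'r': 4 → 1
  read 'q': 1 → 2
  read 'r': 2 → 4
  read 'p': 4 → 4
  read 'q': 4 → 5
  read 'q': 5 → 2
  read 'r': 2 → 4
  read 'r': 4 → 1
  read 'p': 1 → 5
  read 'p': 5 → 3
  read 'p': 3 → 4
  read 'q': 4 → 5
  read 'p': 5 → 3
  read 'q': 3 → 5
  read 'q': 5 → 2
  end 2, rejected
w4:
  start at 4
  read 'p': 4 → 4
  read 'q': 4 → 5
  read 'p': 5 → 3
  read 'r': 3 → 3
  read 'q': 3 → 5
  read 'p': 5 → 3
  read 'p': 3 → 4
  read 'r': 4 → 1
  read 'q': 1 → 2
  read 'r': 2 → 4
  read 'p': 4 → 4
  read 'q': 4 → 5
  read 'q': 5 → 2
  end 2, rejected

w1, w2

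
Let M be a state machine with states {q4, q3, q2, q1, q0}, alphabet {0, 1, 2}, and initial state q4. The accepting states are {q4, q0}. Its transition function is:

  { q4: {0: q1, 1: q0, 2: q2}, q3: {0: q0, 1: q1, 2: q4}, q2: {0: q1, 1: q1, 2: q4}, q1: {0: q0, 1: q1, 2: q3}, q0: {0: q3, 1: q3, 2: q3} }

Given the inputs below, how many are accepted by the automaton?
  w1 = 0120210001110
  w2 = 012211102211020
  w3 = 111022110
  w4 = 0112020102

3

w1:
  start at q4
  read '0': q4 → q1
  read '1': q1 → q1
  read '2': q1 → q3
  read '0': q3 → q0
  read '2': q0 → q3
  read '1': q3 → q1
  read '0': q1 → q0
  read '0': q0 → q3
  read '0': q3 → q0
  read '1': q0 → q3
  read '1': q3 → q1
  read '1': q1 → q1
  read '0': q1 → q0
  end q0, accepted
w2:
  start at q4
  read '0': q4 → q1
  read '1': q1 → q1
  read '2': q1 → q3
  read '2': q3 → q4
  read '1': q4 → q0
  read '1': q0 → q3
  read '1': q3 → q1
  read '0': q1 → q0
  read '2': q0 → q3
  read '2': q3 → q4
  read '1': q4 → q0
  read '1': q0 → q3
  read '0': q3 → q0
  read '2': q0 → q3
  read '0': q3 → q0
  end q0, accepted
w3:
  start at q4
  read '1': q4 → q0
  read '1': q0 → q3
  read '1': q3 → q1
  read '0': q1 → q0
  read '2': q0 → q3
  read '2': q3 → q4
  read '1': q4 → q0
  read '1': q0 → q3
  read '0': q3 → q0
  end q0, accepted
w4:
  start at q4
  read '0': q4 → q1
  read '1': q1 → q1
  read '1': q1 → q1
  read '2': q1 → q3
  read '0': q3 → q0
  read '2': q0 → q3
  read '0': q3 → q0
  read '1': q0 → q3
  read '0': q3 → q0
  read '2': q0 → q3
  end q3, rejected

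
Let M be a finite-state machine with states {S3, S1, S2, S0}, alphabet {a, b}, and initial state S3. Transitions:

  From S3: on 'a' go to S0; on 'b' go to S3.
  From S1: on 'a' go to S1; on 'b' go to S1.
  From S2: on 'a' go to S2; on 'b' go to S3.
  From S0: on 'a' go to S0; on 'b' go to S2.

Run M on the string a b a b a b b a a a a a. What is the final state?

S0

S3 → S0 → S2 → S2 → S3 → S0 → S2 → S3 → S0 → S0 → S0 → S0 → S0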